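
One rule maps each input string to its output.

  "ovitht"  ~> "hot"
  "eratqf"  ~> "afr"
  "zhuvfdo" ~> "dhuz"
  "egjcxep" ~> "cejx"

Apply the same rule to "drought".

dhru

The pattern: sort the characters into alphabetical order, then keep every other character starting from the first (positions 1st, 3rd, 5th, ...).
Applying that to "drought" gives "dhru".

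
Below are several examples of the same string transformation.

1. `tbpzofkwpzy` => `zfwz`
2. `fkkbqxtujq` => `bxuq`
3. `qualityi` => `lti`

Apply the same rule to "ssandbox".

The rule is to delete the first 2 characters, then keep every other character starting from the second (positions 2nd, 4th, 6th, ...).
On "ssandbox": the first step gives "andbox", and the second then gives "nbx".

nbx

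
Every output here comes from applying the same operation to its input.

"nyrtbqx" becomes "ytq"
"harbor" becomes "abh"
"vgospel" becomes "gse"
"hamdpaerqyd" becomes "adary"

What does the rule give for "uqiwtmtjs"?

qwmj

In each case the input is transformed by: swap the first and last characters, then keep every other character starting from the second (positions 2nd, 4th, 6th, ...).
For "uqiwtmtjs", step one produces "sqiwtmtju"; step two turns that into "qwmj".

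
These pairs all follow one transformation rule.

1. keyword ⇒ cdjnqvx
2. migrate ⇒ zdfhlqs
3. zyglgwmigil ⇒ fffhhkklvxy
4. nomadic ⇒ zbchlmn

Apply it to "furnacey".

Each output is the input with this applied: sort the characters into alphabetical order, then shift every letter 1 place backward in the alphabet (wrapping around).
So "furnacey" becomes "zbdemqtx".

zbdemqtx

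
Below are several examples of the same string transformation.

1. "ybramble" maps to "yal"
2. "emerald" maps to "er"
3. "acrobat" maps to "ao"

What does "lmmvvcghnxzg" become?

lvgx

The pattern: move the last character to the front, then keep one character in every 3, starting at position 2 (positions 2nd, 5th, 8th, ...).
For "lmmvvcghnxzg", step one produces "glmmvvcghnxz"; step two turns that into "lvgx".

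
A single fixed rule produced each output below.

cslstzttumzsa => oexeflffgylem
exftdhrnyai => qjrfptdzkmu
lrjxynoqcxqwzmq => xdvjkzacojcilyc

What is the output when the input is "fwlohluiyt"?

Looking at the pairs, the operation is to shift every letter 12 places forward in the alphabet (wrapping around).
On "fwlohluiyt" that produces "rixatxgukf".

rixatxgukf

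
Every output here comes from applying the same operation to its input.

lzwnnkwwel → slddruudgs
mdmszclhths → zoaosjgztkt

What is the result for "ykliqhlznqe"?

lxugsoxpsrf

The transformation: reverse the string, then shift every letter 7 places forward in the alphabet (wrapping around).
"ykliqhlznqe" → "eqnzlhqilky" → "lxugsoxpsrf".
(Check on "lzwnnkwwel": → "lewwknnwzl" → "slddruudgs" ✓)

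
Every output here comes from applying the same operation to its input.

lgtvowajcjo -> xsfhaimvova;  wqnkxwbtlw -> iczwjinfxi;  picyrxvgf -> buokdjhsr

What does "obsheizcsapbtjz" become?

anetquloembnfvl

What's happening: shift every letter 12 places forward in the alphabet (wrapping around).
"obsheizcsapbtjz" → "anetquloembnfvl".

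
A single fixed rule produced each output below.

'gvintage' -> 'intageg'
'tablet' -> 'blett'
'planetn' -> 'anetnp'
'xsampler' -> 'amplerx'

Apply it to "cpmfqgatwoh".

What's happening: move the first character to the end, then delete the first character.
For "cpmfqgatwoh", step one produces "pmfqgatwohc"; step two turns that into "mfqgatwohc".

mfqgatwohc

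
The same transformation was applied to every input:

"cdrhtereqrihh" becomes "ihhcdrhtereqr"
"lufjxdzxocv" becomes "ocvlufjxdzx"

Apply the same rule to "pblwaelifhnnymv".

Rule — move the last 3 characters to the front (rotate right by 3).
Applying that to "pblwaelifhnnymv" gives "ymvpblwaelifhnn".

ymvpblwaelifhnn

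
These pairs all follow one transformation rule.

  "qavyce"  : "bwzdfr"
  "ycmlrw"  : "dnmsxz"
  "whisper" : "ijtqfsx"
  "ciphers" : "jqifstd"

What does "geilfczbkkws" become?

fjmgdacllxth

The pattern: move the first character to the end, then shift every letter 1 place forward in the alphabet (wrapping around).
Applying both steps to "geilfczbkkws": "eilfczbkkwsg", then "fjmgdacllxth".
(Check on "ycmlrw": → "cmlrwy" → "dnmsxz" ✓)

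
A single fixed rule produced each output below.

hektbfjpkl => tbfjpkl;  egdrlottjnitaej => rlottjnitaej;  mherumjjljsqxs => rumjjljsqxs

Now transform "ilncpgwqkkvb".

The rule is to delete the first 3 characters.
Doing the same to "ilncpgwqkkvb": "cpgwqkkvb".

cpgwqkkvb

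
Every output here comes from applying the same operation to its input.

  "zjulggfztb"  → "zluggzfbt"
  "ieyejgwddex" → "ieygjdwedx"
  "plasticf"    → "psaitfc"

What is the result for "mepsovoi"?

What's happening: swap each adjacent pair of characters (1↔2, 3↔4, ...), then delete the first character.
Doing the same to "mepsovoi": "mspvoio".

mspvoio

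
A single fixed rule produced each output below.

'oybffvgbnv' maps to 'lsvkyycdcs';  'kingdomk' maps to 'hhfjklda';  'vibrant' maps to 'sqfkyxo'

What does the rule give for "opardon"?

The transformation: shift every letter 3 places backward in the alphabet (wrapping around), then take characters alternately from the front and the back (1st, last, 2nd, 2nd-last, ...).
"opardon" → "lkmlxao".

lkmlxao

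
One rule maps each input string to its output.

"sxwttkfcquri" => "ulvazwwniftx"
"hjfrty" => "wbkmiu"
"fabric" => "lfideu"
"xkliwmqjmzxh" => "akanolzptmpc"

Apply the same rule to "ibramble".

The transformation: shift every letter 3 places forward in the alphabet (wrapping around), then move the last 2 characters to the front (rotate right by 2).
"ibramble" → "leudpeoh" → "ohleudpe".

ohleudpe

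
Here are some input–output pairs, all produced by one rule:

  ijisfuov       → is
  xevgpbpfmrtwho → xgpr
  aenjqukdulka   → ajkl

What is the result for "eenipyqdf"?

Looking at the pairs, the operation is to move the last 2 characters to the front (rotate right by 2), then keep one character in every 3, starting at position 3 (positions 3rd, 6th, 9th, ...).
Starting from "eenipyqdf": after the first operation, "dfeenipyq"; after the second, "eiq".

eiq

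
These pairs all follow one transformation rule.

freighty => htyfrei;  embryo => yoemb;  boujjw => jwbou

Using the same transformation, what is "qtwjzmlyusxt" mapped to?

Looking at the pairs, the operation is to swap the front and back halves of the string, then delete the first character.
Working it through for "qtwjzmlyusxt": intermediate "lyusxtqtwjzm", final "yusxtqtwjzm".

yusxtqtwjzm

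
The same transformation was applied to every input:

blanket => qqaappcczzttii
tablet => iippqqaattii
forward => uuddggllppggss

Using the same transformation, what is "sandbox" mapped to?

hhppccssqqddmm

The transformation: double every character, then shift every letter 11 places backward in the alphabet (wrapping around).
Doing the same to "sandbox": "hhppccssqqddmm".
(Check on "blanket": → "bbllaannkkeett" → "qqaappcczzttii" ✓)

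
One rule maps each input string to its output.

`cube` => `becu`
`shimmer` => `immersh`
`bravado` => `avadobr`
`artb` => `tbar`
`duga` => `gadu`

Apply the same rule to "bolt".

ltbo

Rule — move the first 2 characters to the end (rotate left by 2).
On "bolt" that produces "ltbo".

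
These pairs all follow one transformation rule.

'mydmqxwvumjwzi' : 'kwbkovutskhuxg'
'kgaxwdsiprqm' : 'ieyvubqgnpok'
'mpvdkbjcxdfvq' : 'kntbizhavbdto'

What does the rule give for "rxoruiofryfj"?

The rule is to shift every letter 2 places backward in the alphabet (wrapping around).
Applying that to "rxoruiofryfj" gives "pvmpsgmdpwdh".

pvmpsgmdpwdh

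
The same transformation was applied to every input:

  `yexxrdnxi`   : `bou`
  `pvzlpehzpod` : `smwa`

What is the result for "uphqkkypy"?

mhm

Looking at the pairs, the operation is to keep one character in every 3, starting at position 2 (positions 2nd, 5th, 8th, ...), then shift every letter 3 places backward in the alphabet (wrapping around).
"uphqkkypy" → "pkp" → "mhm".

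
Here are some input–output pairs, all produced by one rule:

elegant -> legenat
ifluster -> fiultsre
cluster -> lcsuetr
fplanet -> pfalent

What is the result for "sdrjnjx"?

dsjrjnx

The rule is to swap each adjacent pair of characters (1↔2, 3↔4, ...).
Doing the same to "sdrjnjx": "dsjrjnx".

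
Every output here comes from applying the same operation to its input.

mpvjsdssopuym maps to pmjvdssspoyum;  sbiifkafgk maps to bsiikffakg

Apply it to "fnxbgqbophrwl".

In each case the input is transformed by: swap each adjacent pair of characters (1↔2, 3↔4, ...).
Applying that to "fnxbgqbophrwl" gives "nfbxqgobhpwrl".

nfbxqgobhpwrl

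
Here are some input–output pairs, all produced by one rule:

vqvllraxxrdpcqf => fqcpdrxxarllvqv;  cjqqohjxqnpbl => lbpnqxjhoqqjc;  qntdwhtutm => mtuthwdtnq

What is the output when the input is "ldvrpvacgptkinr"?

rniktpgcavprvdl

The pattern: reverse the string.
For "ldvrpvacgptkinr" the result is "rniktpgcavprvdl".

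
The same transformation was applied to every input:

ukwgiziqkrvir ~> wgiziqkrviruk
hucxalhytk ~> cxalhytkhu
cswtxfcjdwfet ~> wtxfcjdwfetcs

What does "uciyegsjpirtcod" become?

iyegsjpirtcoduc

What's happening: move the first 2 characters to the end (rotate left by 2).
For "uciyegsjpirtcod" the result is "iyegsjpirtcoduc".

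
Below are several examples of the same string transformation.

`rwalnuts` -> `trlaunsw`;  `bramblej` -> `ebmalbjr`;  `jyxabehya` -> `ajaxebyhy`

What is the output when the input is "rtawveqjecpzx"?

Each output is the input with this applied: swap each adjacent pair of characters (1↔2, 3↔4, ...), then swap the first and last characters.
For "rtawveqjecpzx" the result is "xrwaevjqcezpt".
(Check on "jyxabehya": → "yjaxebyha" → "ajaxebyhy" ✓)

xrwaevjqcezpt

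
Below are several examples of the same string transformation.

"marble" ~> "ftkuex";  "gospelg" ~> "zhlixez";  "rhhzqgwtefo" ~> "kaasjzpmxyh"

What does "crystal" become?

Rule — shift every letter 7 places backward in the alphabet (wrapping around).
"crystal" → "vkrlmte".

vkrlmte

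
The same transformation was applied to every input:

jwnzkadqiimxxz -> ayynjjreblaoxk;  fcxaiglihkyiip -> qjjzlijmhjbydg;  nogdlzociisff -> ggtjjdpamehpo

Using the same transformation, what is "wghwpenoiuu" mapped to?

vvjpofqxihx

The transformation: shift every letter 1 place forward in the alphabet (wrapping around), then reverse the string.
"wghwpenoiuu" → "xhixqfopjvv" → "vvjpofqxihx".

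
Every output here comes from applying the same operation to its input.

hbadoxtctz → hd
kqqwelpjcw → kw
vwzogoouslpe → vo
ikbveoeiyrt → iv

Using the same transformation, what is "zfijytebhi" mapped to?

Each output is the input with this applied: keep one character in every 3, starting at position 1 (positions 1st, 4th, 7th, ...), then delete the last 2 characters.
For "zfijytebhi", step one produces "zjei"; step two turns that into "zj".
(Check on "vwzogoouslpe": → "vool" → "vo" ✓)

zj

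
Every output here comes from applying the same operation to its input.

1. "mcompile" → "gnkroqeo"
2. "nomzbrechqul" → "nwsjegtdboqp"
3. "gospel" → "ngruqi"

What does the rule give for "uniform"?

otqhkpw

The transformation: shift every letter 2 places forward in the alphabet (wrapping around), then reverse the string.
Working it through for "uniform": intermediate "wpkhqto", final "otqhkpw".
(Check on "gospel": → "iqurgn" → "ngruqi" ✓)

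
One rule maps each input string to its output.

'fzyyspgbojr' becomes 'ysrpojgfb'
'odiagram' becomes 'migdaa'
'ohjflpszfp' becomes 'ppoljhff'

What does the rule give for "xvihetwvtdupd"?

vvuttpihedd

Looking at the pairs, the operation is to sort the characters into reverse alphabetical order, then delete the first 2 characters.
Starting from "xvihetwvtdupd": after the first operation, "xwvvuttpihedd"; after the second, "vvuttpihedd".
(Check on "ohjflpszfp": → "zsppoljhff" → "ppoljhff" ✓)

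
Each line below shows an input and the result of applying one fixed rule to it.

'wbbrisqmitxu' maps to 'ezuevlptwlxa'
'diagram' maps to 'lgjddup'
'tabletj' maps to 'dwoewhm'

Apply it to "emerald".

The transformation: shift every letter 3 places forward in the alphabet (wrapping around), then swap each adjacent pair of characters (1↔2, 3↔4, ...).
Doing the same to "emerald": "phuhodg".

phuhodg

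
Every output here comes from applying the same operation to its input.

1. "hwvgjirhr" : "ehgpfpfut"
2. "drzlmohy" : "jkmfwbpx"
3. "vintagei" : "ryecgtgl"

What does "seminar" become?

The pattern: shift every letter 2 places backward in the alphabet (wrapping around), then move the first 3 characters to the end (rotate left by 3).
"seminar" → "glypqck".

glypqck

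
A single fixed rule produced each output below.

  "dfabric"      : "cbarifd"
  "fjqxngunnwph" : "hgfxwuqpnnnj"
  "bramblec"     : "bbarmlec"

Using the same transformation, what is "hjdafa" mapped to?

daajhf

Each output is the input with this applied: sort the characters into reverse alphabetical order, then move the last 3 characters to the front (rotate right by 3).
On "hjdafa": the first step gives "jhfdaa", and the second then gives "daajhf".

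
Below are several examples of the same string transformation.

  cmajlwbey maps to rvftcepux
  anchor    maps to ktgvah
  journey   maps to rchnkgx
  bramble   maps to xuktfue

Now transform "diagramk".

Rule — shift every letter 7 places backward in the alphabet (wrapping around), then move the last character to the front.
On "diagramk": the first step gives "wbtzktfd", and the second then gives "dwbtzktf".

dwbtzktf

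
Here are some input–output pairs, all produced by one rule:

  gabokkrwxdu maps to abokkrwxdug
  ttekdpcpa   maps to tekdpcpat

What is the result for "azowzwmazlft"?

In each case the input is transformed by: move the first character to the end.
So "azowzwmazlft" becomes "zowzwmazlfta".

zowzwmazlfta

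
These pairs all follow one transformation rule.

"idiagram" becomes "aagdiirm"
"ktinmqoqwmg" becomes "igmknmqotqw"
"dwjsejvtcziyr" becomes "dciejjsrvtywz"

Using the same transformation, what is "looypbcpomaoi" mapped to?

baicmlooooppy

What's happening: sort the characters into alphabetical order, then swap each adjacent pair of characters (1↔2, 3↔4, ...).
On "looypbcpomaoi" that produces "baicmlooooppy".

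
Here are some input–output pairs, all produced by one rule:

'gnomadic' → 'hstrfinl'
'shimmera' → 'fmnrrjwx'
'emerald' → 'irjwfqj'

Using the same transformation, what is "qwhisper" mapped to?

wbmnxujv

The rule is to shift every letter 5 places forward in the alphabet (wrapping around), then swap the first and last characters.
Doing the same to "qwhisper": "wbmnxujv".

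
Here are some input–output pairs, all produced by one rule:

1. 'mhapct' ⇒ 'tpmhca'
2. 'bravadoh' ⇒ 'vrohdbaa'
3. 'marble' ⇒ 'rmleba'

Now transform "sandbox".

xsondba

What's happening: sort the characters into reverse alphabetical order.
For "sandbox" the result is "xsondba".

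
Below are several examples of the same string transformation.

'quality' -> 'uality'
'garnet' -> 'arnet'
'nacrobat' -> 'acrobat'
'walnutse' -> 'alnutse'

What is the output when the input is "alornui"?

Rule — delete the first character.
On "alornui" that produces "lornui".

lornui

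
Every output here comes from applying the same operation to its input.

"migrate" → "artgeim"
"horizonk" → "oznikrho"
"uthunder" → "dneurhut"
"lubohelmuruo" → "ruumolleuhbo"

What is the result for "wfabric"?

rbiacfw

In each case the input is transformed by: move the last 3 characters to the front (rotate right by 3), then take characters alternately from the front and the back (1st, last, 2nd, 2nd-last, ...).
"wfabric" → "ricwfab" → "rbiacfw".
(Check on "uthunder": → "deruthun" → "dneurhut" ✓)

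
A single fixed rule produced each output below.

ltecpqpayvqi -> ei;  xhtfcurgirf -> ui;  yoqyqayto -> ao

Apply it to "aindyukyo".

What's happening: keep one character in every 3, starting at position 3 (positions 3rd, 6th, 9th, ...), then keep only the vowels.
"aindyukyo" → "nuo" → "uo".

uo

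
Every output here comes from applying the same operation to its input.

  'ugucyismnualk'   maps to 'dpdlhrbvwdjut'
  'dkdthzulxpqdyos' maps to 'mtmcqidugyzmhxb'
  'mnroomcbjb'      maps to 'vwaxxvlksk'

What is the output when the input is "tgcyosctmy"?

Rule — shift every letter 9 places forward in the alphabet (wrapping around).
On "tgcyosctmy" that produces "cplhxblcvh".

cplhxblcvh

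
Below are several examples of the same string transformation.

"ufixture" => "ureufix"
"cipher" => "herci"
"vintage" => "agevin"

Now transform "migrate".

What's happening: move the last 3 characters to the front (rotate right by 3), then delete the last character.
For "migrate" the result is "atemig".

atemig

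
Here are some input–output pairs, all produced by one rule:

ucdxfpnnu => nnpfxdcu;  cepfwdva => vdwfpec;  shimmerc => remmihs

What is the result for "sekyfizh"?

zifykes

The pattern: delete the last character, then reverse the string.
For "sekyfizh" the result is "zifykes".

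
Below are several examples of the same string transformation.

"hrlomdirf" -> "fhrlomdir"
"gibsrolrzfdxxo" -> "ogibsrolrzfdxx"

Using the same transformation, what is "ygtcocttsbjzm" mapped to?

The transformation: move the last character to the front.
Doing the same to "ygtcocttsbjzm": "mygtcocttsbjz".

mygtcocttsbjz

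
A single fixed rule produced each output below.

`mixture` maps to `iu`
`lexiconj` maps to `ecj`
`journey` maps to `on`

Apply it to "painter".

Looking at the pairs, the operation is to keep one character in every 3, starting at position 2 (positions 2nd, 5th, 8th, ...).
Applying that to "painter" gives "at".

at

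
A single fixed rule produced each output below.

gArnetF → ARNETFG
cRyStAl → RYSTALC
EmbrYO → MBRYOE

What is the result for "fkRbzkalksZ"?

The pattern: move the first character to the end, then convert every letter to uppercase.
On "fkRbzkalksZ" that produces "KRBZKALKSZF".

KRBZKALKSZF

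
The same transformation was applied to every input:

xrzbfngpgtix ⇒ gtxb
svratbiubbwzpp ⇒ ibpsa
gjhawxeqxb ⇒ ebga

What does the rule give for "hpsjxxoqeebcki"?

Rule — keep one character in every 3, starting at position 1 (positions 1st, 4th, 7th, ...), then move the first 2 characters to the end (rotate left by 2).
Working it through for "hpsjxxoqeebcki": intermediate "hjoek", final "oekhj".

oekhj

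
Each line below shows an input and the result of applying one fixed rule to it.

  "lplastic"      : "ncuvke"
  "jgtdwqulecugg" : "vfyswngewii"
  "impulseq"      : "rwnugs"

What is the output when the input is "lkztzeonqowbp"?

The pattern: shift every letter 2 places forward in the alphabet (wrapping around), then delete the first 2 characters.
On "lkztzeonqowbp": the first step gives "nmbvbgqpsqydr", and the second then gives "bvbgqpsqydr".
(Check on "lplastic": → "nrncuvke" → "ncuvke" ✓)

bvbgqpsqydr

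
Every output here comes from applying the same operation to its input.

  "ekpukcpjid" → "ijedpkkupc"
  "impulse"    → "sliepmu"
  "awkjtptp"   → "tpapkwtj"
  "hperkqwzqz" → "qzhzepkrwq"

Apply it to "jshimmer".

In each case the input is transformed by: move the last 3 characters to the front (rotate right by 3), then swap each adjacent pair of characters (1↔2, 3↔4, ...).
"jshimmer" → "merjshim" → "emjrhsmi".

emjrhsmi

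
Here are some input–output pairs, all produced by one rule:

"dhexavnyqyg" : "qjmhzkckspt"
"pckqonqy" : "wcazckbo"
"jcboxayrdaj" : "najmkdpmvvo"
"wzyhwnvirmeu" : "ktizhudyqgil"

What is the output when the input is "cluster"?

Rule — shift every letter 12 places forward in the alphabet (wrapping around), then move the first 2 characters to the end (rotate left by 2).
Starting from "cluster": after the first operation, "oxgefqd"; after the second, "gefqdox".

gefqdox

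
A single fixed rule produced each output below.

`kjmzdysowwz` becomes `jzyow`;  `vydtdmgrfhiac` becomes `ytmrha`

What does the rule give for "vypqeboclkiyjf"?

yqbckyf

The transformation: keep every other character starting from the second (positions 2nd, 4th, 6th, ...).
Applying that to "vypqeboclkiyjf" gives "yqbckyf".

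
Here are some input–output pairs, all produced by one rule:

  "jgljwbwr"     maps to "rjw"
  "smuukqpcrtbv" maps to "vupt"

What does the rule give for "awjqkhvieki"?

What's happening: swap the first and last characters, then keep one character in every 3, starting at position 1 (positions 1st, 4th, 7th, ...).
On "awjqkhvieki": the first step gives "iwjqkhvieka", and the second then gives "iqvk".
(Check on "smuukqpcrtbv": → "vmuukqpcrtbs" → "vupt" ✓)

iqvk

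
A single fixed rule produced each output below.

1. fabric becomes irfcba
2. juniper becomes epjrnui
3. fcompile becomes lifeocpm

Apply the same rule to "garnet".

engtra

The pattern: move the last 3 characters to the front (rotate right by 3), then swap each adjacent pair of characters (1↔2, 3↔4, ...).
"garnet" → "netgar" → "engtra".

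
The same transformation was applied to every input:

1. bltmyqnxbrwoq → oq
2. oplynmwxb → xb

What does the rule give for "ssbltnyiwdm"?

dm

Rule — keep only the last 2 characters.
On "ssbltnyiwdm" that produces "dm".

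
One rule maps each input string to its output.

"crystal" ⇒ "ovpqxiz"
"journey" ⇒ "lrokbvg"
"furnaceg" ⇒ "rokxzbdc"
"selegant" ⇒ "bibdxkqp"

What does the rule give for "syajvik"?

The rule is to move the first character to the end, then shift every letter 3 places backward in the alphabet (wrapping around).
For "syajvik", step one produces "yajviks"; step two turns that into "vxgsfhp".

vxgsfhp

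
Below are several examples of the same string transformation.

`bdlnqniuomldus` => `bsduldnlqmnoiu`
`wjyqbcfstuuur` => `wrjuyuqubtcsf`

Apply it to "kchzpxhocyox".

kxcohyzcpoxh

Rule — take characters alternately from the front and the back (1st, last, 2nd, 2nd-last, ...).
Applying that to "kchzpxhocyox" gives "kxcohyzcpoxh".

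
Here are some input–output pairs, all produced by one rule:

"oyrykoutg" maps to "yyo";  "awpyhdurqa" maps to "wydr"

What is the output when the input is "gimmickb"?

imc

Each output is the input with this applied: keep every other character starting from the second (positions 2nd, 4th, 6th, ...), then delete the last character.
Starting from "gimmickb": after the first operation, "imcb"; after the second, "imc".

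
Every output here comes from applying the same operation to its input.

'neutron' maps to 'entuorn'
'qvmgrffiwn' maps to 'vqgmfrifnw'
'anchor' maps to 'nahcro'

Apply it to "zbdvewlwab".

bzvdwewlba

The pattern: swap each adjacent pair of characters (1↔2, 3↔4, ...).
"zbdvewlwab" → "bzvdwewlba".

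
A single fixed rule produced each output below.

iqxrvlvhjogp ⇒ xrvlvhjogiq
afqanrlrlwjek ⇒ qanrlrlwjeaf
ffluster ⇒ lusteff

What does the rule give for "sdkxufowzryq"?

What's happening: delete the last character, then move the first 2 characters to the end (rotate left by 2).
Starting from "sdkxufowzryq": after the first operation, "sdkxufowzry"; after the second, "kxufowzrysd".

kxufowzrysd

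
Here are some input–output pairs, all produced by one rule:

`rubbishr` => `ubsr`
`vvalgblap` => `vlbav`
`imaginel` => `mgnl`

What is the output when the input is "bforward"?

Rule — move the first character to the end, then keep every other character starting from the first (positions 1st, 3rd, 5th, ...).
"bforward" → "forwardb" → "frad".

frad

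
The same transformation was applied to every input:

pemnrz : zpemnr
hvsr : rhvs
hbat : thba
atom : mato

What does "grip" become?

The pattern: move the last character to the front.
Applying that to "grip" gives "pgri".

pgri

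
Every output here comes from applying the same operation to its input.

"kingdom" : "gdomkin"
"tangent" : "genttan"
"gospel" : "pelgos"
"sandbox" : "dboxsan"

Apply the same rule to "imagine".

Each output is the input with this applied: move the first 3 characters to the end (rotate left by 3).
Doing the same to "imagine": "gineima".

gineima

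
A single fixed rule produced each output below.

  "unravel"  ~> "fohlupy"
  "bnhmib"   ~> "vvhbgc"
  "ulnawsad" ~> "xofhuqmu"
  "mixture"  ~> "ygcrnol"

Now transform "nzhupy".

shtboj

Looking at the pairs, the operation is to shift every letter 6 places backward in the alphabet (wrapping around), then move the last character to the front.
Starting from "nzhupy": after the first operation, "htbojs"; after the second, "shtboj".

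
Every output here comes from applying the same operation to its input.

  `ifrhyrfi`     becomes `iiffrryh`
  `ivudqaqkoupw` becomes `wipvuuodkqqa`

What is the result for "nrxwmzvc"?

cnvrzxmw

Looking at the pairs, the operation is to take characters alternately from the front and the back (1st, last, 2nd, 2nd-last, ...), then swap each adjacent pair of characters (1↔2, 3↔4, ...).
Starting from "nrxwmzvc": after the first operation, "ncrvxzwm"; after the second, "cnvrzxmw".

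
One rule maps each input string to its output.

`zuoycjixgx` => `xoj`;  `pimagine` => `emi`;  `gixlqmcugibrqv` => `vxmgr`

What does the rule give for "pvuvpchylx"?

xuc

Looking at the pairs, the operation is to move the last 2 characters to the front (rotate right by 2), then keep one character in every 3, starting at position 2 (positions 2nd, 5th, 8th, ...).
For "pvuvpchylx", step one produces "lxpvuvpchy"; step two turns that into "xuc".
(Check on "zuoycjixgx": → "gxzuoycjix" → "xoj" ✓)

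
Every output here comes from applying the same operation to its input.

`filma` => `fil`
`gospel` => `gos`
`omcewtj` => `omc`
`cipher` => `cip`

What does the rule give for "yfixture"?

yfi

What's happening: keep only the first 3 characters.
"yfixture" → "yfi".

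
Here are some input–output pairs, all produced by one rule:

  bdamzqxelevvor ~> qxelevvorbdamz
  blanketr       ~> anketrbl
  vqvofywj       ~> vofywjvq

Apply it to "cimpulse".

Looking at the pairs, the operation is to move the last 2 characters to the front (rotate right by 2), then swap the front and back halves of the string.
Applying both steps to "cimpulse": "secimpul", then "mpulseci".

mpulseci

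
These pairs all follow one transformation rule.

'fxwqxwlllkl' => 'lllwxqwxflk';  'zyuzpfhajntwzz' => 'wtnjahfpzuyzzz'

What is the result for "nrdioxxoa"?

xxoidrnao

The pattern: reverse the string, then move the first 2 characters to the end (rotate left by 2).
For "nrdioxxoa", step one produces "aoxxoidrn"; step two turns that into "xxoidrnao".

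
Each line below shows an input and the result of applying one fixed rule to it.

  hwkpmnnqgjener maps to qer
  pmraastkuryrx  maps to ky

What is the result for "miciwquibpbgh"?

ib

The pattern: keep one character in every 3, starting at position 2 (positions 2nd, 5th, 8th, ...), then delete the first 2 characters.
On "miciwquibpbgh": the first step gives "iwib", and the second then gives "ib".
(Check on "pmraastkuryrx": → "maky" → "ky" ✓)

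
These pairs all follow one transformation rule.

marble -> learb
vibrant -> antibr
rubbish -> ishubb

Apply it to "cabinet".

netabi

The transformation: delete the first character, then move the first 3 characters to the end (rotate left by 3).
On "cabinet": the first step gives "abinet", and the second then gives "netabi".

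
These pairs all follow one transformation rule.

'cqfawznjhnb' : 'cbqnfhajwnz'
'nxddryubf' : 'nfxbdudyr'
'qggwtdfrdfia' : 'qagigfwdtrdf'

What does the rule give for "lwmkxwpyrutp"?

The transformation: take characters alternately from the front and the back (1st, last, 2nd, 2nd-last, ...).
On "lwmkxwpyrutp" that produces "lpwtmukrxywp".

lpwtmukrxywp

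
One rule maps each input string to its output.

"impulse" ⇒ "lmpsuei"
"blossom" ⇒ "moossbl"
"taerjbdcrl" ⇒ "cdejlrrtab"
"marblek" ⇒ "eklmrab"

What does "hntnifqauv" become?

The rule is to sort the characters into alphabetical order, then move the first 2 characters to the end (rotate left by 2).
Working it through for "hntnifqauv": intermediate "afhinnqtuv", final "hinnqtuvaf".

hinnqtuvaf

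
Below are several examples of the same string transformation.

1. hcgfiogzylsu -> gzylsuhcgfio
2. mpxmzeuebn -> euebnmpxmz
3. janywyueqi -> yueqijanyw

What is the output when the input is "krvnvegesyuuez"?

Looking at the pairs, the operation is to swap the front and back halves of the string.
For "krvnvegesyuuez" the result is "esyuuezkrvnveg".

esyuuezkrvnveg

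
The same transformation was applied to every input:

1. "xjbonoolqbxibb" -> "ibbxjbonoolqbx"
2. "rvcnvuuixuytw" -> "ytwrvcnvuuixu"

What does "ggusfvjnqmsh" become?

mshggusfvjnq

The pattern: move the last 3 characters to the front (rotate right by 3).
On "ggusfvjnqmsh" that produces "mshggusfvjnq".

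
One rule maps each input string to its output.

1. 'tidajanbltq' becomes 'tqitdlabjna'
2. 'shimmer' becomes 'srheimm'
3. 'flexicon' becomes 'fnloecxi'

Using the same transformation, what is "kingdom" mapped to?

The rule is to take characters alternately from the front and the back (1st, last, 2nd, 2nd-last, ...).
On "kingdom" that produces "kmiondg".

kmiondg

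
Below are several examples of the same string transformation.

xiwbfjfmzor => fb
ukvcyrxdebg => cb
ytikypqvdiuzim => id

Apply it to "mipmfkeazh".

ea

The rule is to sort the characters into reverse alphabetical order, then keep only the last 2 characters.
"mipmfkeazh" → "zpmmkihfea" → "ea".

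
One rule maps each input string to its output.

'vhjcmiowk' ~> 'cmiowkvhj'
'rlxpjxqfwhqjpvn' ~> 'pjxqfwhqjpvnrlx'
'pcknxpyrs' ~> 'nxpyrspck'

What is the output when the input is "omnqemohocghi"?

The rule is to move the first 3 characters to the end (rotate left by 3).
"omnqemohocghi" → "qemohocghiomn".

qemohocghiomn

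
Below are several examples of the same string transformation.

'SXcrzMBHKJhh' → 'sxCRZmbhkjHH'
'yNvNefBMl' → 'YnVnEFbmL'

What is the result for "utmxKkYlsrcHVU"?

Looking at the pairs, the operation is to flip the case of every letter.
For "utmxKkYlsrcHVU" the result is "UTMXkKyLSRChvu".

UTMXkKyLSRChvu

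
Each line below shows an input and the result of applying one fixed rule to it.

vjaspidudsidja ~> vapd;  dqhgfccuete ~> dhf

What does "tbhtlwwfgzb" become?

thl

Looking at the pairs, the operation is to keep every other character starting from the first (positions 1st, 3rd, 5th, ...), then delete the last 3 characters.
On "tbhtlwwfgzb": the first step gives "thlwgb", and the second then gives "thl".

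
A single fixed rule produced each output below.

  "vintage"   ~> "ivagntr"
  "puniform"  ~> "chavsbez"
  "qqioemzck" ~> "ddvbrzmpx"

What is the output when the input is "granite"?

tenavgr

Rule — shift every letter 13 places forward in the alphabet (wrapping around) — i.e. ROT13.
So "granite" becomes "tenavgr".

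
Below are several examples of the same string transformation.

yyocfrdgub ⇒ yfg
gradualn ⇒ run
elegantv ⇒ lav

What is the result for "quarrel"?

The pattern: keep one character in every 3, starting at position 2 (positions 2nd, 5th, 8th, ...).
Applying that to "quarrel" gives "ur".

ur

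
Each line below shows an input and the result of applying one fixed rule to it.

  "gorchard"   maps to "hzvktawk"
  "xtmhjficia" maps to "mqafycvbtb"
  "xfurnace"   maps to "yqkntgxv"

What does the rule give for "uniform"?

gnybkhf

The rule is to shift every letter 7 places backward in the alphabet (wrapping around), then swap each adjacent pair of characters (1↔2, 3↔4, ...).
For "uniform", step one produces "ngbyhkf"; step two turns that into "gnybkhf".
(Check on "xtmhjficia": → "qmfacybvbt" → "mqafycvbtb" ✓)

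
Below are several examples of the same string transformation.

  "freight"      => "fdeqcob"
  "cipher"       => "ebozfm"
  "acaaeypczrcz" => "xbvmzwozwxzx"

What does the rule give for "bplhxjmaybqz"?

In each case the input is transformed by: move the first 3 characters to the end (rotate left by 3), then shift every letter 3 places backward in the alphabet (wrapping around).
For "bplhxjmaybqz" the result is "eugjxvynwymi".

eugjxvynwymi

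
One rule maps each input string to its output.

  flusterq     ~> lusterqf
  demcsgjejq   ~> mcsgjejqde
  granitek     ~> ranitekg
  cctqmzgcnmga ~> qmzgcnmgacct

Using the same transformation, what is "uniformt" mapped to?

niformtu

What's happening: swap the front and back halves of the string, then move the last 3 characters to the front (rotate right by 3).
For "uniformt" the result is "niformtu".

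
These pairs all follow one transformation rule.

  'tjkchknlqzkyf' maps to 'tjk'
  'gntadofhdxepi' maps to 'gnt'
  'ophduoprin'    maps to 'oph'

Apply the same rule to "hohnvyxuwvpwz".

The rule is to keep only the first 3 characters.
"hohnvyxuwvpwz" → "hoh".

hoh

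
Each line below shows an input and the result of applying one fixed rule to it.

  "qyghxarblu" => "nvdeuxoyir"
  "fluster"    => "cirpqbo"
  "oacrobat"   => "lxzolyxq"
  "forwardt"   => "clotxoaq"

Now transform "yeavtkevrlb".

vbxsqhbsoiy

Rule — shift every letter 3 places backward in the alphabet (wrapping around).
So "yeavtkevrlb" becomes "vbxsqhbsoiy".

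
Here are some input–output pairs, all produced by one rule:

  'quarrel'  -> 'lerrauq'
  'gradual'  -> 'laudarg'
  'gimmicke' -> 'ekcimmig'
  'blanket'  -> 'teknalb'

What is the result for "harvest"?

What's happening: reverse the string.
"harvest" → "tsevrah".

tsevrah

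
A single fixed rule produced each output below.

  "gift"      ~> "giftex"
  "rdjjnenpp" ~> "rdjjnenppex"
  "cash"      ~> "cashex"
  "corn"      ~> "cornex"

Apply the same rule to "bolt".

boltex

The rule is to append "ex".
For "bolt" the result is "boltex".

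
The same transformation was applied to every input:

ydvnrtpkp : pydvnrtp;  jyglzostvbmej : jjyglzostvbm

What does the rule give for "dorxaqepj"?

What's happening: move the last character to the front, then delete the last character.
Doing the same to "dorxaqepj": "jdorxaqe".
(Check on "ydvnrtpkp": → "pydvnrtpk" → "pydvnrtp" ✓)

jdorxaqe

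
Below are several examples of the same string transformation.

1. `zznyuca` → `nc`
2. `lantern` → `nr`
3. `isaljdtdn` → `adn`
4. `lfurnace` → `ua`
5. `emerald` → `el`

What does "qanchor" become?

The transformation: keep one character in every 3, starting at position 3 (positions 3rd, 6th, 9th, ...).
So "qanchor" becomes "no".

no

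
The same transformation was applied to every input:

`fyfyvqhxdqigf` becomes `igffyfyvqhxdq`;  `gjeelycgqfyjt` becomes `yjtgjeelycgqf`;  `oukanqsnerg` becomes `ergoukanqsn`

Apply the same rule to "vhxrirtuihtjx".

Rule — move the last 3 characters to the front (rotate right by 3).
"vhxrirtuihtjx" → "tjxvhxrirtuih".

tjxvhxrirtuih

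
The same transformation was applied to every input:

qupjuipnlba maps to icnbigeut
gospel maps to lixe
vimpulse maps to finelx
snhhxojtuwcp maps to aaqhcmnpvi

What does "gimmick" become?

The rule is to shift every letter 7 places backward in the alphabet (wrapping around), then delete the first 2 characters.
Starting from "gimmick": after the first operation, "zbffbvd"; after the second, "ffbvd".

ffbvd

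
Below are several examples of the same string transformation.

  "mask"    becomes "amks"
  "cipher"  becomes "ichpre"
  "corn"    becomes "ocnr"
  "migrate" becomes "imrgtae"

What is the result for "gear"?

egra

The rule is to swap each adjacent pair of characters (1↔2, 3↔4, ...).
Applying that to "gear" gives "egra".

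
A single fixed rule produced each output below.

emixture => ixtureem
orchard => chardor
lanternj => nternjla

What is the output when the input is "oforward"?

orwardof

In each case the input is transformed by: move the first 2 characters to the end (rotate left by 2).
Applying that to "oforward" gives "orwardof".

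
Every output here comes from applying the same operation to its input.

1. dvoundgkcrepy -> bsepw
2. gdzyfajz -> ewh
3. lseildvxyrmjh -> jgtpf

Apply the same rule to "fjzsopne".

dql

In each case the input is transformed by: keep one character in every 3, starting at position 1 (positions 1st, 4th, 7th, ...), then shift every letter 2 places backward in the alphabet (wrapping around).
So "fjzsopne" becomes "dql".
(Check on "gdzyfajz": → "gyj" → "ewh" ✓)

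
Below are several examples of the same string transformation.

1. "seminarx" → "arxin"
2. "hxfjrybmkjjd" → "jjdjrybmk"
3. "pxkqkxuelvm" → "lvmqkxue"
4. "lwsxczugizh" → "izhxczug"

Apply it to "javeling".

What's happening: delete the first 3 characters, then move the last 3 characters to the front (rotate right by 3).
Starting from "javeling": after the first operation, "eling"; after the second, "ingel".

ingel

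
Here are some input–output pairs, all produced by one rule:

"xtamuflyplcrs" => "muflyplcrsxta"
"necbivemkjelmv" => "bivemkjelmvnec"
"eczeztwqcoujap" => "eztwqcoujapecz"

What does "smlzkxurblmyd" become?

Each output is the input with this applied: move the first 3 characters to the end (rotate left by 3).
For "smlzkxurblmyd" the result is "zkxurblmydsml".

zkxurblmydsml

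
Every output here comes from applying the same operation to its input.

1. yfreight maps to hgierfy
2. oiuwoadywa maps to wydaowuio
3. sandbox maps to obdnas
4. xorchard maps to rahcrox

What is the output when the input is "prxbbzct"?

The rule is to reverse the string, then delete the first character.
Working it through for "prxbbzct": intermediate "tczbbxrp", final "czbbxrp".

czbbxrp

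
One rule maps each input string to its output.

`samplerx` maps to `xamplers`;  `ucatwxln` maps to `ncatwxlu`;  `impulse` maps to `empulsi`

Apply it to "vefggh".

The transformation: swap the first and last characters.
So "vefggh" becomes "hefggv".

hefggv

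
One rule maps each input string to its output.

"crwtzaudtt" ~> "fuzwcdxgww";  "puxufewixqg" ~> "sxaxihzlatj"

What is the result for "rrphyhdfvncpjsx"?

The rule is to shift every letter 3 places forward in the alphabet (wrapping around).
So "rrphyhdfvncpjsx" becomes "uuskbkgiyqfsmva".

uuskbkgiyqfsmva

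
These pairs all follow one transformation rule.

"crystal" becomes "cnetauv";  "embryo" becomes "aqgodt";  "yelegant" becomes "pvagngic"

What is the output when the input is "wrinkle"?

In each case the input is transformed by: move the last 2 characters to the front (rotate right by 2), then shift every letter 2 places forward in the alphabet (wrapping around).
On "wrinkle": the first step gives "lewrink", and the second then gives "ngytkpm".
(Check on "yelegant": → "ntyelega" → "pvagngic" ✓)

ngytkpm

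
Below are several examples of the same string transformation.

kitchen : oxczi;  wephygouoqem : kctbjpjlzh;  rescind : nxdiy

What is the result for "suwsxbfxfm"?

Rule — shift every letter 5 places backward in the alphabet (wrapping around), then delete the first 2 characters.
"suwsxbfxfm" → "nprnswasah" → "rnswasah".

rnswasah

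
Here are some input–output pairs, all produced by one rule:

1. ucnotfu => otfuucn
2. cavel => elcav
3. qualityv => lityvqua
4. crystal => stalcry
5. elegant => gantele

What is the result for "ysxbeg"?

The transformation: move the first 3 characters to the end (rotate left by 3).
Applying that to "ysxbeg" gives "begysx".

begysx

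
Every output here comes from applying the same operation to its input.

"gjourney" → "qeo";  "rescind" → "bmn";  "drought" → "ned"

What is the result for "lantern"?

Looking at the pairs, the operation is to keep one character in every 3, starting at position 1 (positions 1st, 4th, 7th, ...), then shift every letter 10 places forward in the alphabet (wrapping around).
Working it through for "lantern": intermediate "ltn", final "vdx".
(Check on "drought": → "dut" → "ned" ✓)

vdx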